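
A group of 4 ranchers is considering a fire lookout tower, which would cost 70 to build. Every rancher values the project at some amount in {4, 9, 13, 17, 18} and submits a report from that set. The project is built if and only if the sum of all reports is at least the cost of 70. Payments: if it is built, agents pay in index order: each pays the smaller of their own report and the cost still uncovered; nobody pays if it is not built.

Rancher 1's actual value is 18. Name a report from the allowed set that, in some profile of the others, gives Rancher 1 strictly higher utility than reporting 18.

17

Suppose Rancher 2 reports 17, Rancher 3 reports 18 and Rancher 4 reports 18.
Report 18: project built, pays 18, utility 18 - 18 = 0.
Report 17: project built, pays 17, utility 18 - 17 = 1.
So reporting 17 beats truth here (1 > 0).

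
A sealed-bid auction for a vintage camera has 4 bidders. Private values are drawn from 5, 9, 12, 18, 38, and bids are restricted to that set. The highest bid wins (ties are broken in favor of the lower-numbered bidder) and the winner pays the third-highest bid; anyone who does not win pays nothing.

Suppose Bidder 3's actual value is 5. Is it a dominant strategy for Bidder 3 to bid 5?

Yes

Check each profile of the others' bids and compare truth against every alternative bid.
Others bid (5, 5, 5): truth gives 0, best alternative gives 0.
Others bid (5, 5, 9): truth gives 0, best alternative gives 0.
Others bid (5, 5, 12): truth gives 0, best alternative gives 0.
Others bid (5, 5, 18): truth gives 0, best alternative gives 0.
Others bid (5, 5, 38): truth gives 0, best alternative gives 0.
Others bid (5, 9, 5): truth gives 0, best alternative gives 0.
(Remaining 119 profiles checked similarly; truth is weakly best in each.)
In every case the truthful bid is at least as good as any alternative, so it is a dominant strategy.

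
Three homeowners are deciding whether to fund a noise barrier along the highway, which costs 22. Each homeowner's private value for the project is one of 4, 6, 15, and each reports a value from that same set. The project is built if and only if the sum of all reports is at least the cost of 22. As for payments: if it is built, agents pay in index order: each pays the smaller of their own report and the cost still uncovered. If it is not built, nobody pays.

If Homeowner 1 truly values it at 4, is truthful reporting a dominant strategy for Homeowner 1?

Check each profile of the others' reports and compare truth against every alternative report.
Others report (4, 15): truth gives 0, best alternative gives -2.
Others report (6, 15): truth gives 0, best alternative gives -2.
Others report (15, 4): truth gives 0, best alternative gives -2.
Others report (15, 6): truth gives 0, best alternative gives -2.
Others report (15, 15): truth gives 0, best alternative gives -2.
Others report (4, 4): truth gives 0, best alternative gives 0.
(Remaining 3 profiles checked similarly; truth is weakly best in each.)
In every case the truthful report is at least as good as any alternative, so it is a dominant strategy.

Yes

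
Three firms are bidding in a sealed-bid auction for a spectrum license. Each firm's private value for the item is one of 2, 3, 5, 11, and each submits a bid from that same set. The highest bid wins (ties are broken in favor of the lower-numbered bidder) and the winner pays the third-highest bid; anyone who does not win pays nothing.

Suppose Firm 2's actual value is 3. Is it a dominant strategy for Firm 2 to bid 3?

Consider the case where Firm 1 bids 2 and Firm 3 bids 5.
Truthful bid 3: loses, pays 0, utility 0.
Bid 5 instead: wins, pays 2, utility 3 - 2 = 1.
Since 1 > 0, bidding 5 is strictly better here, so truthful bidding is not dominant.

No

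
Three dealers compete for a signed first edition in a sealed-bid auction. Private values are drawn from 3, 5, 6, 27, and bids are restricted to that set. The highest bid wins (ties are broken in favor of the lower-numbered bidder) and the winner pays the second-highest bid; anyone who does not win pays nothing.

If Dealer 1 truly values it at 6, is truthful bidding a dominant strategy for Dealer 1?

Check each profile of the others' bids and compare truth against every alternative bid.
Others bid (3, 3): truth gives 3, best alternative gives 3.
Others bid (3, 5): truth gives 1, best alternative gives 1.
Others bid (5, 3): truth gives 1, best alternative gives 1.
Others bid (5, 5): truth gives 1, best alternative gives 1.
Others bid (3, 6): truth gives 0, best alternative gives 0.
Others bid (3, 27): truth gives 0, best alternative gives 0.
(Remaining 10 profiles checked similarly; truth is weakly best in each.)
In every case the truthful bid is at least as good as any alternative, so it is a dominant strategy.

Yes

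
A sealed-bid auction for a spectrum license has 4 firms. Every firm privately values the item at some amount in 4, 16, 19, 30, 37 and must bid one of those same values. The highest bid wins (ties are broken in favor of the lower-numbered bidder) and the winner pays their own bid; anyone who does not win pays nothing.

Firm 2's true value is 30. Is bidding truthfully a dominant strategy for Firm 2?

Consider the case where Firm 1 bids 4, Firm 3 bids 4 and Firm 4 bids 4.
Truthful bid 30: wins, pays 30, utility 30 - 30 = 0.
Bid 16 instead: wins, pays 16, utility 30 - 16 = 14.
Since 14 > 0, bidding 16 is strictly better here, so truthful bidding is not dominant.

No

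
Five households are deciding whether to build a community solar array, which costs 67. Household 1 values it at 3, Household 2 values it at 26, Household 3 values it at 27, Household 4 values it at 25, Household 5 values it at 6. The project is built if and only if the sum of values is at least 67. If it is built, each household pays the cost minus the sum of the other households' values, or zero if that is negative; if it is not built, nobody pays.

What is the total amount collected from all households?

Total value 87 ≥ cost 67, so it is built.
Household 1: others sum to 84; max(0, 67 - 84) = 0.
Household 2: others sum to 61; max(0, 67 - 61) = 6.
Household 3: others sum to 60; max(0, 67 - 60) = 7.
Household 4: others sum to 62; max(0, 67 - 62) = 5.
Household 5: others sum to 81; max(0, 67 - 81) = 0.
Total collected = 0 + 6 + 7 + 5 + 0 = 18.

18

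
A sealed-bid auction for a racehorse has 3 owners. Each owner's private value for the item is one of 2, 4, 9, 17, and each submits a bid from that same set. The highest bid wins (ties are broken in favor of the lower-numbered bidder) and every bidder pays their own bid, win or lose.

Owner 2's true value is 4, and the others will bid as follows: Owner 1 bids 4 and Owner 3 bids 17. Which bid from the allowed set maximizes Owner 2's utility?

2

Bid 2: loses but pays 2, utility -2.
Bid 4: loses but pays 4, utility -4.
Bid 9: loses but pays 9, utility -9.
Bid 17: wins, pays 17, utility 4 - 17 = -13.
The best choice is 2 with utility -2.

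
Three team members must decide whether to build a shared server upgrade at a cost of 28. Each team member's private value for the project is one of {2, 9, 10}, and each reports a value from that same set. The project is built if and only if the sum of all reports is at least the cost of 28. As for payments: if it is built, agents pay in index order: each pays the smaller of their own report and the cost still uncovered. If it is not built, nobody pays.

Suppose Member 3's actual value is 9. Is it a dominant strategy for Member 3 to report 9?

Yes

Check each profile of the others' reports and compare truth against every alternative report.
Others report (10, 10): truth gives 1, best alternative gives 1.
Others report (2, 2): truth gives 0, best alternative gives 0.
Others report (2, 9): truth gives 0, best alternative gives 0.
Others report (2, 10): truth gives 0, best alternative gives 0.
Others report (9, 2): truth gives 0, best alternative gives 0.
Others report (9, 9): truth gives 0, best alternative gives 0.
(Remaining 3 profiles checked similarly; truth is weakly best in each.)
In every case the truthful report is at least as good as any alternative, so it is a dominant strategy.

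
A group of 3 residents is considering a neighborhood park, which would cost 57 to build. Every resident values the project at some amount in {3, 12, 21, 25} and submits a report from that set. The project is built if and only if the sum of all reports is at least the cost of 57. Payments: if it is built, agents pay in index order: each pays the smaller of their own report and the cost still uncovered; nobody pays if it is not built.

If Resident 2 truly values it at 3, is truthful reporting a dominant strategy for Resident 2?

Yes

Check each profile of the others' reports and compare truth against every alternative report.
Others report (21, 25): truth gives 0, best alternative gives -9.
Others report (25, 21): truth gives 0, best alternative gives -9.
Others report (25, 25): truth gives 0, best alternative gives -9.
Others report (3, 3): truth gives 0, best alternative gives 0.
Others report (3, 12): truth gives 0, best alternative gives 0.
Others report (3, 21): truth gives 0, best alternative gives 0.
(Remaining 10 profiles checked similarly; truth is weakly best in each.)
In every case the truthful report is at least as good as any alternative, so it is a dominant strategy.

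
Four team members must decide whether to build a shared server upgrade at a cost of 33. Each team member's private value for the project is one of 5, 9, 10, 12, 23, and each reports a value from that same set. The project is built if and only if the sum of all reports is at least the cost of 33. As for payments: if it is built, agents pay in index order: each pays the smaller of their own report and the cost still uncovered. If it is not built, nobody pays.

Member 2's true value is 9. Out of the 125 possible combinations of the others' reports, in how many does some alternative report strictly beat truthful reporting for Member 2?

90

Others report (5, 5, 23): truth gives 0; report 5 gives 4 > 0. Violating.
Others report (5, 9, 23): truth gives 0; report 5 gives 4 > 0. Violating.
Others report (5, 10, 23): truth gives 0; report 5 gives 4 > 0. Violating.
Others report (5, 12, 12): truth gives 0; report 5 gives 4 > 0. Violating.
Others report (5, 5, 5): truth gives 0; no alternative beats it.
Others report (5, 5, 9): truth gives 0; no alternative beats it.
(Checking all 125 profiles: 90 have a profitable deviation, 35 do not.)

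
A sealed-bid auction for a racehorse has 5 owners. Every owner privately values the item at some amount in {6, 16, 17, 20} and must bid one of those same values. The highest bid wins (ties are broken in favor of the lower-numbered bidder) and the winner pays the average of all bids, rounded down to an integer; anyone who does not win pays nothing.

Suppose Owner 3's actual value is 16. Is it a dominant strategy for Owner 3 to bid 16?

No

Consider the case where Owner 1 bids 6, Owner 2 bids 6, Owner 4 bids 6 and Owner 5 bids 17.
Truthful bid 16: loses, pays 0, utility 0.
Bid 17 instead: wins, pays 10, utility 16 - 10 = 6.
Since 6 > 0, bidding 17 is strictly better here, so truthful bidding is not dominant.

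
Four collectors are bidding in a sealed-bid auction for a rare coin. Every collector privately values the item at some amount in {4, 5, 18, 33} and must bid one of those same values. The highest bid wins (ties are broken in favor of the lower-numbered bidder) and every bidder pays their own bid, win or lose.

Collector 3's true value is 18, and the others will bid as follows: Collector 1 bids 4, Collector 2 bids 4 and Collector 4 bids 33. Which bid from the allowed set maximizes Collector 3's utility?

Bid 4: loses but pays 4, utility -4.
Bid 5: loses but pays 5, utility -5.
Bid 18: loses but pays 18, utility -18.
Bid 33: wins, pays 33, utility 18 - 33 = -15.
The best choice is 4 with utility -4.

4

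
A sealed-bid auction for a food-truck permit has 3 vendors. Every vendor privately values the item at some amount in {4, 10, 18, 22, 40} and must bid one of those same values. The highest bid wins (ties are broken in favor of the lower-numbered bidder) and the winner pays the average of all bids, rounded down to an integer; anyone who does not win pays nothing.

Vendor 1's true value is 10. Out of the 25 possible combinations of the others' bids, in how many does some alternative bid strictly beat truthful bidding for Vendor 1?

1

Others bid (4, 4): truth gives 4; bid 4 gives 6 > 4. Violating.
Others bid (4, 10): truth gives 2; no alternative beats it.
Others bid (4, 18): truth gives 0; no alternative beats it.
(Checking all 25 profiles: 1 has a profitable deviation, 24 do not.)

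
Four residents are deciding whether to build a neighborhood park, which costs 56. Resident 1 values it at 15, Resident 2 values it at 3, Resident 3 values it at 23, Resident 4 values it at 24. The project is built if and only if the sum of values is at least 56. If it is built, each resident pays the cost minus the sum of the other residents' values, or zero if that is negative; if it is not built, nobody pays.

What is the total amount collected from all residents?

35

Total value 65 ≥ cost 56, so it is built.
Resident 1: others sum to 50; max(0, 56 - 50) = 6.
Resident 2: others sum to 62; max(0, 56 - 62) = 0.
Resident 3: others sum to 42; max(0, 56 - 42) = 14.
Resident 4: others sum to 41; max(0, 56 - 41) = 15.
Total collected = 6 + 0 + 14 + 15 = 35.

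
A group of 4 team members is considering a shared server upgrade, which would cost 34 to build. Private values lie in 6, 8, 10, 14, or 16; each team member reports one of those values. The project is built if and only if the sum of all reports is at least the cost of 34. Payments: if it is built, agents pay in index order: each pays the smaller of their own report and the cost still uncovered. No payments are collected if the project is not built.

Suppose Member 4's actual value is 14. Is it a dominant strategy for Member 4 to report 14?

Check each profile of the others' reports and compare truth against every alternative report.
Others report (6, 14, 14): truth gives 14, best alternative gives 14.
Others report (6, 14, 16): truth gives 14, best alternative gives 14.
Others report (6, 16, 14): truth gives 14, best alternative gives 14.
Others report (6, 16, 16): truth gives 14, best alternative gives 14.
Others report (8, 10, 16): truth gives 14, best alternative gives 14.
Others report (8, 14, 14): truth gives 14, best alternative gives 14.
(Remaining 119 profiles checked similarly; truth is weakly best in each.)
In every case the truthful report is at least as good as any alternative, so it is a dominant strategy.

Yes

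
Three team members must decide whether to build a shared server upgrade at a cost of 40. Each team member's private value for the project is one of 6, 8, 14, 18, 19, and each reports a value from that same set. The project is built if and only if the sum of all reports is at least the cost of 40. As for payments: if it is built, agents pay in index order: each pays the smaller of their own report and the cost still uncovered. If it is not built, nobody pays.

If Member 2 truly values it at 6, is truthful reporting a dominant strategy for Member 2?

Check each profile of the others' reports and compare truth against every alternative report.
Others report (14, 18): truth gives 0, best alternative gives -2.
Others report (14, 19): truth gives 0, best alternative gives -2.
Others report (18, 14): truth gives 0, best alternative gives -2.
Others report (18, 18): truth gives 0, best alternative gives -2.
Others report (18, 19): truth gives 0, best alternative gives -2.
Others report (19, 14): truth gives 0, best alternative gives -2.
(Remaining 19 profiles checked similarly; truth is weakly best in each.)
In every case the truthful report is at least as good as any alternative, so it is a dominant strategy.

Yes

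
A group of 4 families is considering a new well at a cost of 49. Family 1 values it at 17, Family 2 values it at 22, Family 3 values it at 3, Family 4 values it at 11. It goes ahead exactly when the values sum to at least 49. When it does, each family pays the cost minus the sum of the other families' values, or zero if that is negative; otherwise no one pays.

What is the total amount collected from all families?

Total value 53 ≥ cost 49, so it is built.
Family 1: others sum to 36; max(0, 49 - 36) = 13.
Family 2: others sum to 31; max(0, 49 - 31) = 18.
Family 3: others sum to 50; max(0, 49 - 50) = 0.
Family 4: others sum to 42; max(0, 49 - 42) = 7.
Total collected = 13 + 18 + 0 + 7 = 38.

38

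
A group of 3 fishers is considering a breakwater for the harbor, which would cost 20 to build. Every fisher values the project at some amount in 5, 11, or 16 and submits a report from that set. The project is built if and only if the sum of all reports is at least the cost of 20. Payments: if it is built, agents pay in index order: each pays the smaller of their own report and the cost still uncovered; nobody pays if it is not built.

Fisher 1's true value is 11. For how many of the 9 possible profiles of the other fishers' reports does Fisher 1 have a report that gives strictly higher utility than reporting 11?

Others report (5, 11): truth gives 0; report 5 gives 6 > 0. Violating.
Others report (5, 16): truth gives 0; report 5 gives 6 > 0. Violating.
Others report (11, 5): truth gives 0; report 5 gives 6 > 0. Violating.
Others report (11, 11): truth gives 0; report 5 gives 6 > 0. Violating.
Others report (5, 5): truth gives 0; no alternative beats it.
(Checking all 9 profiles: 8 have a profitable deviation, 1 does not.)

8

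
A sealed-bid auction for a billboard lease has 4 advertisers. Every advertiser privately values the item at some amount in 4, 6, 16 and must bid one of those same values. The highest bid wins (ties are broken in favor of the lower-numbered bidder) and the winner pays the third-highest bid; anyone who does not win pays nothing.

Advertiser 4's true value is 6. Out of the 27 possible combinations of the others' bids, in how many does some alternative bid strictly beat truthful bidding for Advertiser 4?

3

Others bid (4, 4, 6): truth gives 0; bid 16 gives 2 > 0. Violating.
Others bid (4, 6, 4): truth gives 0; bid 16 gives 2 > 0. Violating.
Others bid (6, 4, 4): truth gives 0; bid 16 gives 2 > 0. Violating.
Others bid (4, 4, 4): truth gives 2; no alternative beats it.
Others bid (4, 4, 16): truth gives 0; no alternative beats it.
(Checking all 27 profiles: 3 have a profitable deviation, 24 do not.)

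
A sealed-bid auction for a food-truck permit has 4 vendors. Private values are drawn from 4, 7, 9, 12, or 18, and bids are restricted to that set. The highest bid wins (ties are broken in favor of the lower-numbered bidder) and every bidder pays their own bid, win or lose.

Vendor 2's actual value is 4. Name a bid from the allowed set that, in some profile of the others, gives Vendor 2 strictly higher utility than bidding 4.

7

Suppose Vendor 1 bids 4, Vendor 3 bids 4 and Vendor 4 bids 4.
Bid 4: loses but pays 4, utility -4.
Bid 7: wins, pays 7, utility 4 - 7 = -3.
So bidding 7 beats truth here (-3 > -4).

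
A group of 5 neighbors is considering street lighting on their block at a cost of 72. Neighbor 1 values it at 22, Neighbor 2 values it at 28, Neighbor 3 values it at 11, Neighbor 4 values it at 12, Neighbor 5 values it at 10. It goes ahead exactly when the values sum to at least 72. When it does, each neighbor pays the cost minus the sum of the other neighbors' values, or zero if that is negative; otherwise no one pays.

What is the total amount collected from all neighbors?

Total value 83 ≥ cost 72, so it is built.
Neighbor 1: others sum to 61; max(0, 72 - 61) = 11.
Neighbor 2: others sum to 55; max(0, 72 - 55) = 17.
Neighbor 3: others sum to 72; max(0, 72 - 72) = 0.
Neighbor 4: others sum to 71; max(0, 72 - 71) = 1.
Neighbor 5: others sum to 73; max(0, 72 - 73) = 0.
Total collected = 11 + 17 + 0 + 1 + 0 = 29.

29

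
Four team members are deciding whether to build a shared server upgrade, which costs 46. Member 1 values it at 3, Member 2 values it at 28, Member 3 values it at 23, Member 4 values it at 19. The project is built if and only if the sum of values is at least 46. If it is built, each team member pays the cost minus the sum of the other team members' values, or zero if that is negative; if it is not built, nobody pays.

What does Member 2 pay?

Total value 73 ≥ cost 46, so the project is built.
The other team members' values sum to 45.
Cost minus that sum is 46 - 45 = 1.

1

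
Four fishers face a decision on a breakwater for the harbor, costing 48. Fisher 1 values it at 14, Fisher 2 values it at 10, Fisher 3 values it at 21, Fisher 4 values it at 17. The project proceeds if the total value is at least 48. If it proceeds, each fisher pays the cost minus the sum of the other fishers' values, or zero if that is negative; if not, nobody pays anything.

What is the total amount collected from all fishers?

Total value 62 ≥ cost 48, so it is built.
Fisher 1: others sum to 48; max(0, 48 - 48) = 0.
Fisher 2: others sum to 52; max(0, 48 - 52) = 0.
Fisher 3: others sum to 41; max(0, 48 - 41) = 7.
Fisher 4: others sum to 45; max(0, 48 - 45) = 3.
Total collected = 0 + 0 + 7 + 3 = 10.

10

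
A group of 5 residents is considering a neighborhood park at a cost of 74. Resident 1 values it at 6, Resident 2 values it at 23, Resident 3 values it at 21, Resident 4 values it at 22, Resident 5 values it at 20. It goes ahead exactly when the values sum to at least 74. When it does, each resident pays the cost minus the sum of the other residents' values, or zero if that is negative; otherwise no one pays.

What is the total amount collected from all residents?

Total value 92 ≥ cost 74, so it is built.
Resident 1: others sum to 86; max(0, 74 - 86) = 0.
Resident 2: others sum to 69; max(0, 74 - 69) = 5.
Resident 3: others sum to 71; max(0, 74 - 71) = 3.
Resident 4: others sum to 70; max(0, 74 - 70) = 4.
Resident 5: others sum to 72; max(0, 74 - 72) = 2.
Total collected = 0 + 5 + 3 + 4 + 2 = 14.

14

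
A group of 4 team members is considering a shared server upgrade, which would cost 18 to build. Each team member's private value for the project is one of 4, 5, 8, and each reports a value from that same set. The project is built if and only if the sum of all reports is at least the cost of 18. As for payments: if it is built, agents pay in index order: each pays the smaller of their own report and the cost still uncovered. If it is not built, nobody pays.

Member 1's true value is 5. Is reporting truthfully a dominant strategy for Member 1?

Consider the case where Member 2 reports 4, Member 3 reports 4 and Member 4 reports 8.
Truthful report 5: project built, pays 5, utility 5 - 5 = 0.
Report 4 instead: project built, pays 4, utility 5 - 4 = 1.
Since 1 > 0, reporting 4 is strictly better here, so truthful reporting is not dominant.

No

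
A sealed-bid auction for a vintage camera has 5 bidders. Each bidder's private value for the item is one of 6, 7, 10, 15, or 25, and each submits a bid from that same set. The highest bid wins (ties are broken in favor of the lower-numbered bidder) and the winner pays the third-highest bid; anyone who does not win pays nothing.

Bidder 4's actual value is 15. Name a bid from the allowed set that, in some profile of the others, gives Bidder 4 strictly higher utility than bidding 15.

25

Suppose Bidder 1 bids 6, Bidder 2 bids 6, Bidder 3 bids 6 and Bidder 5 bids 25.
Bid 15: loses, pays 0, utility 0.
Bid 25: wins, pays 6, utility 15 - 6 = 9.
So bidding 25 beats truth here (9 > 0).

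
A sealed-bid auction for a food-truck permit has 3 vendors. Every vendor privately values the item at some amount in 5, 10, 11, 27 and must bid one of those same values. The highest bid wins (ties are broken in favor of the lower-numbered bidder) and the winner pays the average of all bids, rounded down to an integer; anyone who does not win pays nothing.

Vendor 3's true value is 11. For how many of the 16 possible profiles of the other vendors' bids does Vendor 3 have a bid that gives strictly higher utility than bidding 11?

Others bid (5, 5): truth gives 4; bid 10 gives 5 > 4. Violating.
Others bid (5, 10): truth gives 3; no alternative beats it.
Others bid (5, 11): truth gives 0; no alternative beats it.
(Checking all 16 profiles: 1 has a profitable deviation, 15 do not.)

1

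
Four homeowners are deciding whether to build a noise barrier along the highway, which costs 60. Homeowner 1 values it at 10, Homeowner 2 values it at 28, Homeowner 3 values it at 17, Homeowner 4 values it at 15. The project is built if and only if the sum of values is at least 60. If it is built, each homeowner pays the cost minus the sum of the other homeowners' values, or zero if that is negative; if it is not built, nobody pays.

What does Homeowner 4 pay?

5

Total value 70 ≥ cost 60, so the project is built.
The other homeowners' values sum to 55.
Cost minus that sum is 60 - 55 = 5.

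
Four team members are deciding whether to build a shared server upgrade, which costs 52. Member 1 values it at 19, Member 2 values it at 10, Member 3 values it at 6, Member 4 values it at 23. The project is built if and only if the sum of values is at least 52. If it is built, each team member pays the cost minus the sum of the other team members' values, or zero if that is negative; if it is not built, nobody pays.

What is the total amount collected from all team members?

34

Total value 58 ≥ cost 52, so it is built.
Member 1: others sum to 39; max(0, 52 - 39) = 13.
Member 2: others sum to 48; max(0, 52 - 48) = 4.
Member 3: others sum to 52; max(0, 52 - 52) = 0.
Member 4: others sum to 35; max(0, 52 - 35) = 17.
Total collected = 13 + 4 + 0 + 17 = 34.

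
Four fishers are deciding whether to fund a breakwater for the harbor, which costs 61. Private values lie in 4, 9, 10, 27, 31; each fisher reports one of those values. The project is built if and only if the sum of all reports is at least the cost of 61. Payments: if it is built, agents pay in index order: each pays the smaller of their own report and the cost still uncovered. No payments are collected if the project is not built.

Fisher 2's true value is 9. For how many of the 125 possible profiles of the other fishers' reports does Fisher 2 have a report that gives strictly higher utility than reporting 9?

44

Others report (4, 27, 27): truth gives 0; report 4 gives 5 > 0. Violating.
Others report (4, 27, 31): truth gives 0; report 4 gives 5 > 0. Violating.
Others report (4, 31, 27): truth gives 0; report 4 gives 5 > 0. Violating.
Others report (4, 31, 31): truth gives 0; report 4 gives 5 > 0. Violating.
Others report (4, 4, 4): truth gives 0; no alternative beats it.
Others report (4, 4, 9): truth gives 0; no alternative beats it.
(Checking all 125 profiles: 44 have a profitable deviation, 81 do not.)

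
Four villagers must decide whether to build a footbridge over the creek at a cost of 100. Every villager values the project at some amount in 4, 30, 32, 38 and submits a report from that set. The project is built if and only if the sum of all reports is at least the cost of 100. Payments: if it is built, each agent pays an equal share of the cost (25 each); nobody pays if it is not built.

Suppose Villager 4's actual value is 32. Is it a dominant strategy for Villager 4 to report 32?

Consider the case where Villager 1 reports 4, Villager 2 reports 30 and Villager 3 reports 30.
Truthful report 32: project not built, utility 0.
Report 38 instead: project built, pays 25, utility 32 - 25 = 7.
Since 7 > 0, reporting 38 is strictly better here, so truthful reporting is not dominant.

No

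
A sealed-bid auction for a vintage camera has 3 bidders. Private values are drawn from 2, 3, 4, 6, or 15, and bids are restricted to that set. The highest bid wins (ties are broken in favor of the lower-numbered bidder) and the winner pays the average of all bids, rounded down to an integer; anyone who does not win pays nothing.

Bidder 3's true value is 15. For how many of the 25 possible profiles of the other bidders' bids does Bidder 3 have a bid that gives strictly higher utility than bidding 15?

9

Others bid (2, 2): truth gives 9; bid 3 gives 13 > 9. Violating.
Others bid (2, 3): truth gives 9; bid 4 gives 12 > 9. Violating.
Others bid (2, 4): truth gives 8; bid 6 gives 11 > 8. Violating.
Others bid (3, 2): truth gives 9; bid 4 gives 12 > 9. Violating.
Others bid (2, 6): truth gives 8; no alternative beats it.
Others bid (2, 15): truth gives 0; no alternative beats it.
(Checking all 25 profiles: 9 have a profitable deviation, 16 do not.)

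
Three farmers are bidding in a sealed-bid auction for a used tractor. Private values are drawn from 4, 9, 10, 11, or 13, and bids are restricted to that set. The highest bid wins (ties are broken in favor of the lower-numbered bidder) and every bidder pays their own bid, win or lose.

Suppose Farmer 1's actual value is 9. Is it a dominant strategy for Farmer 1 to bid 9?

Consider the case where Farmer 2 bids 4 and Farmer 3 bids 4.
Truthful bid 9: wins, pays 9, utility 9 - 9 = 0.
Bid 4 instead: wins, pays 4, utility 9 - 4 = 5.
Since 5 > 0, bidding 4 is strictly better here, so truthful bidding is not dominant.

No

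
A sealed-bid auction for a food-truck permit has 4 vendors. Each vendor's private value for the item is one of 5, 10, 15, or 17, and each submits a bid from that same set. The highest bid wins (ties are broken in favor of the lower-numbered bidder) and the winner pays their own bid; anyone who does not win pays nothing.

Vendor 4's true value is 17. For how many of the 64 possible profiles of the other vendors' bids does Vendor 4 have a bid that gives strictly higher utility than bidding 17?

8

Others bid (5, 5, 5): truth gives 0; bid 10 gives 7 > 0. Violating.
Others bid (5, 5, 10): truth gives 0; bid 15 gives 2 > 0. Violating.
Others bid (5, 10, 5): truth gives 0; bid 15 gives 2 > 0. Violating.
Others bid (5, 10, 10): truth gives 0; bid 15 gives 2 > 0. Violating.
Others bid (5, 5, 15): truth gives 0; no alternative beats it.
Others bid (5, 5, 17): truth gives 0; no alternative beats it.
(Checking all 64 profiles: 8 have a profitable deviation, 56 do not.)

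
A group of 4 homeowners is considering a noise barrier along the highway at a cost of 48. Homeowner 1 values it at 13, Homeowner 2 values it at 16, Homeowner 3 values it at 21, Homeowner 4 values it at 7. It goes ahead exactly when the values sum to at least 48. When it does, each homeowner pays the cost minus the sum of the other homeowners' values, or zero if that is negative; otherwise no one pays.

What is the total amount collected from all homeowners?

Total value 57 ≥ cost 48, so it is built.
Homeowner 1: others sum to 44; max(0, 48 - 44) = 4.
Homeowner 2: others sum to 41; max(0, 48 - 41) = 7.
Homeowner 3: others sum to 36; max(0, 48 - 36) = 12.
Homeowner 4: others sum to 50; max(0, 48 - 50) = 0.
Total collected = 4 + 7 + 12 + 0 = 23.

23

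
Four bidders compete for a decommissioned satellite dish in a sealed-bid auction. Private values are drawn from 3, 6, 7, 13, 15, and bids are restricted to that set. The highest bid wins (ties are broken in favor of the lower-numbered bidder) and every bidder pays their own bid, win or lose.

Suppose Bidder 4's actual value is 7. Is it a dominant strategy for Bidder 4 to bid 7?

No

Consider the case where Bidder 1 bids 3, Bidder 2 bids 3 and Bidder 3 bids 3.
Truthful bid 7: wins, pays 7, utility 7 - 7 = 0.
Bid 6 instead: wins, pays 6, utility 7 - 6 = 1.
Since 1 > 0, bidding 6 is strictly better here, so truthful bidding is not dominant.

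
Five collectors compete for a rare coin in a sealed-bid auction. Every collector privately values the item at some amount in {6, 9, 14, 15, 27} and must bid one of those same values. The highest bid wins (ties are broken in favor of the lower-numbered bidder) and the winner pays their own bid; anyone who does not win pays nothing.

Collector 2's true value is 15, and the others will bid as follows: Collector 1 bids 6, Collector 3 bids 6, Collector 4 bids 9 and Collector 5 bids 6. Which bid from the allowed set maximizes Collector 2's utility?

9

Bid 6: loses, pays 0, utility 0.
Bid 9: wins, pays 9, utility 15 - 9 = 6.
Bid 14: wins, pays 14, utility 15 - 14 = 1.
Bid 15: wins, pays 15, utility 15 - 15 = 0.
Bid 27: wins, pays 27, utility 15 - 27 = -12.
The best choice is 9 with utility 6.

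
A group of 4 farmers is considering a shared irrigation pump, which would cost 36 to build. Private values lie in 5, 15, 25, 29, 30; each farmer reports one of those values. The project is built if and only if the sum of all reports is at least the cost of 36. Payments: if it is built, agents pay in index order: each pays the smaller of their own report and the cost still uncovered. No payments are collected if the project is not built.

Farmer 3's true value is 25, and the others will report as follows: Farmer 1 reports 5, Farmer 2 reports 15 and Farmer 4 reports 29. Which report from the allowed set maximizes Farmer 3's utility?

5

Report 5: project built, pays 5, utility 25 - 5 = 20.
Report 15: project built, pays 15, utility 25 - 15 = 10.
Report 25: project built, pays 16, utility 25 - 16 = 9.
Report 29: project built, pays 16, utility 25 - 16 = 9.
Report 30: project built, pays 16, utility 25 - 16 = 9.
The best choice is 5 with utility 20.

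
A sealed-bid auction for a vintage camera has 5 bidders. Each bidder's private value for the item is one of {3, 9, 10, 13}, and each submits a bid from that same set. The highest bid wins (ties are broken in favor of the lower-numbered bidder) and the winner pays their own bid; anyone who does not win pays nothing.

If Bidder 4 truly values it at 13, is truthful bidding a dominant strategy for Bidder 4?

No

Consider the case where Bidder 1 bids 3, Bidder 2 bids 3, Bidder 3 bids 3 and Bidder 5 bids 3.
Truthful bid 13: wins, pays 13, utility 13 - 13 = 0.
Bid 9 instead: wins, pays 9, utility 13 - 9 = 4.
Since 4 > 0, bidding 9 is strictly better here, so truthful bidding is not dominant.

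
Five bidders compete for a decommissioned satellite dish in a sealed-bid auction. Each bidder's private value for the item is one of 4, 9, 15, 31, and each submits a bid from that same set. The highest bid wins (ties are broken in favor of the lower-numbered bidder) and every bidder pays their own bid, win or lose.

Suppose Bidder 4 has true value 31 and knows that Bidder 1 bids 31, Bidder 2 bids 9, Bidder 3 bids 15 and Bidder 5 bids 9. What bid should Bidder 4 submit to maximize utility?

Bid 4: loses but pays 4, utility -4.
Bid 9: loses but pays 9, utility -9.
Bid 15: loses but pays 15, utility -15.
Bid 31: loses but pays 31, utility -31.
The best choice is 4 with utility -4.

4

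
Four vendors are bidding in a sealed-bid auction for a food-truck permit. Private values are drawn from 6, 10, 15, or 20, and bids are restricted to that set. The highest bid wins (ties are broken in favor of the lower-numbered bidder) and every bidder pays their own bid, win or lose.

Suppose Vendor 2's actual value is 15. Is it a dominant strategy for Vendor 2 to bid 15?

Consider the case where Vendor 1 bids 6, Vendor 3 bids 6 and Vendor 4 bids 6.
Truthful bid 15: wins, pays 15, utility 15 - 15 = 0.
Bid 10 instead: wins, pays 10, utility 15 - 10 = 5.
Since 5 > 0, bidding 10 is strictly better here, so truthful bidding is not dominant.

No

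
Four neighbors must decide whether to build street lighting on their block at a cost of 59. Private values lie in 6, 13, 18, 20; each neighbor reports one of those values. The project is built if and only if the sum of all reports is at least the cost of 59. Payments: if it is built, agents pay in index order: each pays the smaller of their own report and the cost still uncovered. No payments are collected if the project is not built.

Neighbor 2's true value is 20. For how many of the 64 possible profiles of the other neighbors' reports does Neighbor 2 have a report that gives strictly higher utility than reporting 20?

Others report (6, 18, 18): truth gives 0; report 18 gives 2 > 0. Violating.
Others report (6, 18, 20): truth gives 0; report 18 gives 2 > 0. Violating.
Others report (6, 20, 18): truth gives 0; report 18 gives 2 > 0. Violating.
Others report (6, 20, 20): truth gives 0; report 13 gives 7 > 0. Violating.
Others report (6, 6, 6): truth gives 0; no alternative beats it.
Others report (6, 6, 13): truth gives 0; no alternative beats it.
(Checking all 64 profiles: 38 have a profitable deviation, 26 do not.)

38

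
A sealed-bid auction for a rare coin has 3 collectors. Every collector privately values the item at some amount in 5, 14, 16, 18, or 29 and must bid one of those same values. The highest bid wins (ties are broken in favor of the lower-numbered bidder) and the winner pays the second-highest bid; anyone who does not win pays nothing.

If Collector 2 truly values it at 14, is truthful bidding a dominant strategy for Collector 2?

Yes

Check each profile of the others' bids and compare truth against every alternative bid.
Others bid (5, 5): truth gives 9, best alternative gives 9.
Others bid (5, 14): truth gives 0, best alternative gives 0.
Others bid (5, 16): truth gives 0, best alternative gives 0.
Others bid (5, 18): truth gives 0, best alternative gives 0.
Others bid (5, 29): truth gives 0, best alternative gives 0.
Others bid (14, 5): truth gives 0, best alternative gives 0.
(Remaining 19 profiles checked similarly; truth is weakly best in each.)
In every case the truthful bid is at least as good as any alternative, so it is a dominant strategy.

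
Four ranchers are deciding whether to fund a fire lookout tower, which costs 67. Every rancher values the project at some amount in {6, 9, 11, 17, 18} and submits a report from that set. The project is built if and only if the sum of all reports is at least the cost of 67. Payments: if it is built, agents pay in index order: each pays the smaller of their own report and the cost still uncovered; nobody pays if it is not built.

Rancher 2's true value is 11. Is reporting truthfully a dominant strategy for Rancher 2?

Check each profile of the others' reports and compare truth against every alternative report.
Others report (6, 6, 6): truth gives 0, best alternative gives 0.
Others report (6, 6, 9): truth gives 0, best alternative gives 0.
Others report (6, 6, 11): truth gives 0, best alternative gives 0.
Others report (6, 6, 17): truth gives 0, best alternative gives 0.
Others report (6, 6, 18): truth gives 0, best alternative gives 0.
Others report (6, 9, 6): truth gives 0, best alternative gives 0.
(Remaining 119 profiles checked similarly; truth is weakly best in each.)
In every case the truthful report is at least as good as any alternative, so it is a dominant strategy.

Yes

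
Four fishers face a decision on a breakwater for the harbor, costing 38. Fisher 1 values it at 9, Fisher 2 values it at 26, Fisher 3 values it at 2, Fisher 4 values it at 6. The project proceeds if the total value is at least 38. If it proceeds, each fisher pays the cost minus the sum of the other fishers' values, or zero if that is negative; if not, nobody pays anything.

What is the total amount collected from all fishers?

26

Total value 43 ≥ cost 38, so it is built.
Fisher 1: others sum to 34; max(0, 38 - 34) = 4.
Fisher 2: others sum to 17; max(0, 38 - 17) = 21.
Fisher 3: others sum to 41; max(0, 38 - 41) = 0.
Fisher 4: others sum to 37; max(0, 38 - 37) = 1.
Total collected = 4 + 21 + 0 + 1 = 26.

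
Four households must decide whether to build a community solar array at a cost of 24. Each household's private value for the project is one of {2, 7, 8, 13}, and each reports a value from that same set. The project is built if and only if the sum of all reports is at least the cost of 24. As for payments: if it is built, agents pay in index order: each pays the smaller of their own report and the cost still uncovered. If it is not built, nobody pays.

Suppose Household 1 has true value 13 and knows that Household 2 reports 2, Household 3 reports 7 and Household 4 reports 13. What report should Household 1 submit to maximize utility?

Report 2: project built, pays 2, utility 13 - 2 = 11.
Report 7: project built, pays 7, utility 13 - 7 = 6.
Report 8: project built, pays 8, utility 13 - 8 = 5.
Report 13: project built, pays 13, utility 13 - 13 = 0.
The best choice is 2 with utility 11.

2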